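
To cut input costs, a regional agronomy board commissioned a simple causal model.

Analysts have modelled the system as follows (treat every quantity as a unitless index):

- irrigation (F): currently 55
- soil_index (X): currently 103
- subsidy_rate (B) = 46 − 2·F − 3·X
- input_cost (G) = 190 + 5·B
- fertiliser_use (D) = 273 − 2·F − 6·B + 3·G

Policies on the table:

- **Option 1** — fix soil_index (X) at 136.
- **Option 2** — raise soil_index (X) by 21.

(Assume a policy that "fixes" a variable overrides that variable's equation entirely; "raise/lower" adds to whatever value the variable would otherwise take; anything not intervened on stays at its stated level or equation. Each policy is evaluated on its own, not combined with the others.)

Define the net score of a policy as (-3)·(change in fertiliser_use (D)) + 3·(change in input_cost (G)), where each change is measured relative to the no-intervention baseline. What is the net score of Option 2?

Baseline:
  F = 55
  X = 103
  B = 46 − 2·55 − 3·103 = -373
  G = 190 + 5·(-373) = -1675
  D = 273 − 2·55 − 6·(-373) + 3·(-1675) = -2624
Option 2 (X + 21):
  F = 55
  X = 103 + 21 = 124
  B = 46 − 2·55 − 3·124 = -436
  G = 190 + 5·(-436) = -1990
  D = 273 − 2·55 − 6·(-436) + 3·(-1990) = -3191
ΔD = -3191 − (-2624) = -567; ΔG = -1990 − (-1675) = -315
Score = (-3)·(-567) + 3·(-315) = 756

756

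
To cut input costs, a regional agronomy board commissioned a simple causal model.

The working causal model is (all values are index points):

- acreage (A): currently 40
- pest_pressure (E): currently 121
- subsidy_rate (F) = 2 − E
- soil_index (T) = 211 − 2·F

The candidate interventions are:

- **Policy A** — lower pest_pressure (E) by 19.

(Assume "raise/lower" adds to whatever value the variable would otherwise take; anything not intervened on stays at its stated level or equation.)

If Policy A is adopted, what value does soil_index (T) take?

Policy A (E − 19):
  E = 121 − 19 = 102
  F = 2 − 102 = -100
  T = 211 − 2·(-100) = 411

411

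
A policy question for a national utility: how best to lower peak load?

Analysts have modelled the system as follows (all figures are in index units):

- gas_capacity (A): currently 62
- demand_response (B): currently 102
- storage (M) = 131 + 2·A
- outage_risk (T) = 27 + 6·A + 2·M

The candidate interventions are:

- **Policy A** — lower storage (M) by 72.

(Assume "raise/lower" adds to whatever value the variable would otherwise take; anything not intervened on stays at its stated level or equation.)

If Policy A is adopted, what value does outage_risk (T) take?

Policy A (M − 72):
  A = 62
  M = 131 + 2·62 (−72 from intervention) = 183
  T = 27 + 6·62 + 2·183 = 765

765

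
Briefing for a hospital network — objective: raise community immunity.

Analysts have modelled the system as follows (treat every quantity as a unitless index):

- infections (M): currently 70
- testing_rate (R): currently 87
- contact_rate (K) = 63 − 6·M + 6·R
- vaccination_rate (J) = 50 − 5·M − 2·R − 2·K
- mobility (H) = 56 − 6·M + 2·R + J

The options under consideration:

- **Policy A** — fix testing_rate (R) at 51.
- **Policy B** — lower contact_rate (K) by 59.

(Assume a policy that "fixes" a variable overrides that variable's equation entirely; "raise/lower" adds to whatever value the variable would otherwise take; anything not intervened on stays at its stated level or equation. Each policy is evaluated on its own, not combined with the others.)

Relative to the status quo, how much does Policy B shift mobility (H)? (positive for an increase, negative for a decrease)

Baseline:
  M = 70
  R = 87
  K = 63 − 6·70 + 6·87 = 165
  J = 50 − 5·70 − 2·87 − 2·165 = -804
  H = 56 − 6·70 + 2·87 + (-804) = -994
Policy B (K − 59):
  M = 70
  R = 87
  K = 63 − 6·70 + 6·87 (−59 from intervention) = 106
  J = 50 − 5·70 − 2·87 − 2·106 = -686
  H = 56 − 6·70 + 2·87 + (-686) = -876
Change in H: -876 − (-994) = 118

118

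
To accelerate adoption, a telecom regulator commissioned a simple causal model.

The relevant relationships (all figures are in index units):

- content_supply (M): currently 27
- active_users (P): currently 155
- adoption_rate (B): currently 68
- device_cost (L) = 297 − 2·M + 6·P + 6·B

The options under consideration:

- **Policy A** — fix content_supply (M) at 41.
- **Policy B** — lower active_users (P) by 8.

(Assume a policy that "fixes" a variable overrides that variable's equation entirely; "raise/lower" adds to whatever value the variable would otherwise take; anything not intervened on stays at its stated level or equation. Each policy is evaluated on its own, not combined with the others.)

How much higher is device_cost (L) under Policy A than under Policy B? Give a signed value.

20

Policy A (M := 41):
  M = 41
  P = 155
  B = 68
  L = 297 − 2·41 + 6·155 + 6·68 = 1553
Policy B (P − 8):
  M = 27
  P = 155 − 8 = 147
  B = 68
  L = 297 − 2·27 + 6·147 + 6·68 = 1533
L: 1553 − 1533 = 20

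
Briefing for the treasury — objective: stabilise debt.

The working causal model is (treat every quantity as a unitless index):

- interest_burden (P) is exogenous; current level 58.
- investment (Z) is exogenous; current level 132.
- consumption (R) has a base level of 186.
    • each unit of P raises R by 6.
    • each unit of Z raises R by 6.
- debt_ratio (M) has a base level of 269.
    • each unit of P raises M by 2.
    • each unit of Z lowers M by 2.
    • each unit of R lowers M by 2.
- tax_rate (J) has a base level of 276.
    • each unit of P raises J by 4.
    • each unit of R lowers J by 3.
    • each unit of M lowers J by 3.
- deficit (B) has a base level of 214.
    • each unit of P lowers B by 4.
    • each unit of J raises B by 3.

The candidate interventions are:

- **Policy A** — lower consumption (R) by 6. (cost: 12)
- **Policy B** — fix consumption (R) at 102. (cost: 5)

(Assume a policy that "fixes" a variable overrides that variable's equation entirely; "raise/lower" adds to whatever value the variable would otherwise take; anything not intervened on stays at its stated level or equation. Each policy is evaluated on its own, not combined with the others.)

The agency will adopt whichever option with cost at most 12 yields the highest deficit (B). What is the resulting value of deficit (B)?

12297

Policy A (R − 6):
  P = 58
  Z = 132
  R = 186 + 6·58 + 6·132 (−6 from intervention) = 1320
  M = 269 + 2·58 − 2·132 − 2·1320 = -2519
  J = 276 + 4·58 − 3·1320 − 3·(-2519) = 4105
  B = 214 − 4·58 + 3·4105 = 12297
Policy B (R := 102):
  P = 58
  Z = 132
  R = 102
  M = 269 + 2·58 − 2·132 − 2·102 = -83
  J = 276 + 4·58 − 3·102 − 3·(-83) = 451
  B = 214 − 4·58 + 3·451 = 1335
Comparing — Policy A: B=12297, Policy B: B=1335. Highest is 12297 (Policy A).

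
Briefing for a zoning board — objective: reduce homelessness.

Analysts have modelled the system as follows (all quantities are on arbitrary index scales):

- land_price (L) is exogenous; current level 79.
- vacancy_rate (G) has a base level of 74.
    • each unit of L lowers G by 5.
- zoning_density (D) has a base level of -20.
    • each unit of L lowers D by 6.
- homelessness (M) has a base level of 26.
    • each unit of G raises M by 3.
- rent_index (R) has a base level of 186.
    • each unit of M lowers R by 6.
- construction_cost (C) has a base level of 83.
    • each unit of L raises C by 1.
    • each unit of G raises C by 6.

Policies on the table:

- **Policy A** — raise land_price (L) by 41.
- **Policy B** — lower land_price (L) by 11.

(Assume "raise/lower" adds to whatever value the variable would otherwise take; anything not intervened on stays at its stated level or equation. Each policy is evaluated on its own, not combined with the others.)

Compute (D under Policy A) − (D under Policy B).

-312

Policy A (L + 41):
  L = 79 + 41 = 120
  D = -20 − 6·120 = -740
Policy B (L − 11):
  L = 79 − 11 = 68
  D = -20 − 6·68 = -428
D: -740 − (-428) = -312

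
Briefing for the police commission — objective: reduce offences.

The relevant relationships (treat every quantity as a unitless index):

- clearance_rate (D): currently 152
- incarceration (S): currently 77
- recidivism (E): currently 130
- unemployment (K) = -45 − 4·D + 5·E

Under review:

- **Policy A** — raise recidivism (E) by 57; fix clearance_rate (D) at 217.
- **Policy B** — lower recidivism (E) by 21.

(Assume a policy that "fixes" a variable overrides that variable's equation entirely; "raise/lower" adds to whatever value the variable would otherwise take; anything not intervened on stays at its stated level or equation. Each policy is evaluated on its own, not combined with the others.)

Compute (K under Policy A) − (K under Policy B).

130

Policy A (E + 57, D := 217):
  D = 217
  E = 130 + 57 = 187
  K = -45 − 4·217 + 5·187 = 22
Policy B (E − 21):
  D = 152
  E = 130 − 21 = 109
  K = -45 − 4·152 + 5·109 = -108
K: 22 − (-108) = 130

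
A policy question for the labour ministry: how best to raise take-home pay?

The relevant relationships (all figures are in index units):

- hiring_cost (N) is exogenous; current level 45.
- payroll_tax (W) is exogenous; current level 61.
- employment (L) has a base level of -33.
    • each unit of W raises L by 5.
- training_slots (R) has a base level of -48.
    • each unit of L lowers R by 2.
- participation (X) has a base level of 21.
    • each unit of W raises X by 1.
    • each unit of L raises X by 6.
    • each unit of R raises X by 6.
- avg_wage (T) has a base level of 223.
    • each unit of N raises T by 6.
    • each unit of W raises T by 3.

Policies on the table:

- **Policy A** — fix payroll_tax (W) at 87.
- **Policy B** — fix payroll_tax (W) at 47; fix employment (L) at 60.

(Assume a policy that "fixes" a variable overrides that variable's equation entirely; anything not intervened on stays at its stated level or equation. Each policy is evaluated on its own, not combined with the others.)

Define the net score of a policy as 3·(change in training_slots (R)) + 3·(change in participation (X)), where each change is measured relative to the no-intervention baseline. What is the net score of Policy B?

5046

Baseline:
  W = 61
  L = -33 + 5·61 = 272
  R = -48 − 2·272 = -592
  X = 21 + 61 + 6·272 + 6·(-592) = -1838
Policy B (W := 47, L := 60):
  W = 47
  L = 60
  R = -48 − 2·60 = -168
  X = 21 + 47 + 6·60 + 6·(-168) = -580
ΔR = -168 − (-592) = 424; ΔX = -580 − (-1838) = 1258
Score = 3·424 + 3·1258 = 5046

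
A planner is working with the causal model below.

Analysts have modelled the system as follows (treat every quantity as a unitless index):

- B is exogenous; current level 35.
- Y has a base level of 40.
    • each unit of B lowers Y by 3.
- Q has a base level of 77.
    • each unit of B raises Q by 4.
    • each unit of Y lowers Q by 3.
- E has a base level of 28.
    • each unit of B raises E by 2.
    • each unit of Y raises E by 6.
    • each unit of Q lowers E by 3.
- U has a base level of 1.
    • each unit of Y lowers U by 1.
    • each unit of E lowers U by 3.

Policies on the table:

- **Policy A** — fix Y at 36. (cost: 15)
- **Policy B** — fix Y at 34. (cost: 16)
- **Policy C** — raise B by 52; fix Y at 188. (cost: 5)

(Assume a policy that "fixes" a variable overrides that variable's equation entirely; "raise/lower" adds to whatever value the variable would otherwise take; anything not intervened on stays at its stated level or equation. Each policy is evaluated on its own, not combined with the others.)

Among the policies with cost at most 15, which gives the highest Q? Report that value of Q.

109

Policy A (Y := 36):
  B = 35
  Y = 36
  Q = 77 + 4·35 − 3·36 = 109
Policy C (B + 52, Y := 188):
  B = 35 + 52 = 87
  Y = 188
  Q = 77 + 4·87 − 3·188 = -139
Comparing — Policy A: Q=109, Policy C: Q=-139. Highest is 109 (Policy A).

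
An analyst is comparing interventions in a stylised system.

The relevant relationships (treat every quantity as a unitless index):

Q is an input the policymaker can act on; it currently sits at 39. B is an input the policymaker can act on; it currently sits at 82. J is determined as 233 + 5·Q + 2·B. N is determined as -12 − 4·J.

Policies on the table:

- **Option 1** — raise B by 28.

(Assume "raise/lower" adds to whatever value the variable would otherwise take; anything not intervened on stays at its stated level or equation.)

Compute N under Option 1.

-2604

Option 1 (B + 28):
  Q = 39
  B = 82 + 28 = 110
  J = 233 + 5·39 + 2·110 = 648
  N = -12 − 4·648 = -2604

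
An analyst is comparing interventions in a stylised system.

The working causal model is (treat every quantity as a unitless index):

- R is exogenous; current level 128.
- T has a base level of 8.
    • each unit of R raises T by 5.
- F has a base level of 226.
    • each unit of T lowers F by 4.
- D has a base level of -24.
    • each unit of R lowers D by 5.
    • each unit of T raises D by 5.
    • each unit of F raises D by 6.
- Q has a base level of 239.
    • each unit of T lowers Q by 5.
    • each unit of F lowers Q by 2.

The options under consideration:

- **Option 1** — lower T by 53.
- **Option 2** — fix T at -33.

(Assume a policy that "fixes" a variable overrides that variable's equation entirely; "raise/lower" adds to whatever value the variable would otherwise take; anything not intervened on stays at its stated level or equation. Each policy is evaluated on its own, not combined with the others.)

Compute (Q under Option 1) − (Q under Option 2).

1884

Option 1 (T − 53):
  R = 128
  T = 8 + 5·128 (−53 from intervention) = 595
  F = 226 − 4·595 = -2154
  Q = 239 − 5·595 − 2·(-2154) = 1572
Option 2 (T := -33):
  R = 128
  T = -33
  F = 226 − 4·(-33) = 358
  Q = 239 − 5·(-33) − 2·358 = -312
Q: 1572 − (-312) = 1884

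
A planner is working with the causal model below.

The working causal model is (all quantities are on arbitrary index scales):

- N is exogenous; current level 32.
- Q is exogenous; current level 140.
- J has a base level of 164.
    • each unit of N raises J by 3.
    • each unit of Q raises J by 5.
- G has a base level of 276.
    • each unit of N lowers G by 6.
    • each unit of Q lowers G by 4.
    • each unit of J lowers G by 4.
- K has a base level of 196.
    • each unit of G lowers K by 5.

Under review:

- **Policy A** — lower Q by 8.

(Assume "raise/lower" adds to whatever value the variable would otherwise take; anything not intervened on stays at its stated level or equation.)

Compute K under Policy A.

Policy A (Q − 8):
  N = 32
  Q = 140 − 8 = 132
  J = 164 + 3·32 + 5·132 = 920
  G = 276 − 6·32 − 4·132 − 4·920 = -4124
  K = 196 − 5·(-4124) = 20816

20816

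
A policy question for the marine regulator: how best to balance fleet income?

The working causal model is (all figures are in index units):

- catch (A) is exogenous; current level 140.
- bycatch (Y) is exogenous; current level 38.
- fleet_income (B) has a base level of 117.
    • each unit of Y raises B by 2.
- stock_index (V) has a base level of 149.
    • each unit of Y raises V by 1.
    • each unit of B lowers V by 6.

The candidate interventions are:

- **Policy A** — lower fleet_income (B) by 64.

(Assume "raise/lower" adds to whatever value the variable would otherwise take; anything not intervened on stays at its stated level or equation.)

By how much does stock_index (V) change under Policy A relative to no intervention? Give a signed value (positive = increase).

Baseline:
  Y = 38
  B = 117 + 2·38 = 193
  V = 149 + 38 − 6·193 = -971
Policy A (B − 64):
  Y = 38
  B = 117 + 2·38 (−64 from intervention) = 129
  V = 149 + 38 − 6·129 = -587
Change in V: -587 − (-971) = 384

384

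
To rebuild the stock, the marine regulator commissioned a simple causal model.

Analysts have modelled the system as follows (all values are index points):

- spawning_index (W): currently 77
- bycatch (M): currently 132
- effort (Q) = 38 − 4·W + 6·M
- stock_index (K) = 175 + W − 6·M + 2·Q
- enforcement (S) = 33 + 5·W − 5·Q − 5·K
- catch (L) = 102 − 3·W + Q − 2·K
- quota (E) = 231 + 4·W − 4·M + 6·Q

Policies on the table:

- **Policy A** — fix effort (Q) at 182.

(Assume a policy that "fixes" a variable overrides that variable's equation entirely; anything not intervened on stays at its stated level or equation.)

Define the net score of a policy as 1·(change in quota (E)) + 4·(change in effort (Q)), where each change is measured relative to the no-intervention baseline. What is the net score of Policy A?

Baseline:
  W = 77
  M = 132
  Q = 38 − 4·77 + 6·132 = 522
  E = 231 + 4·77 − 4·132 + 6·522 = 3143
Policy A (Q := 182):
  W = 77
  M = 132
  Q = 182
  E = 231 + 4·77 − 4·132 + 6·182 = 1103
ΔE = 1103 − 3143 = -2040; ΔQ = 182 − 522 = -340
Score = 1·(-2040) + 4·(-340) = -3400

-3400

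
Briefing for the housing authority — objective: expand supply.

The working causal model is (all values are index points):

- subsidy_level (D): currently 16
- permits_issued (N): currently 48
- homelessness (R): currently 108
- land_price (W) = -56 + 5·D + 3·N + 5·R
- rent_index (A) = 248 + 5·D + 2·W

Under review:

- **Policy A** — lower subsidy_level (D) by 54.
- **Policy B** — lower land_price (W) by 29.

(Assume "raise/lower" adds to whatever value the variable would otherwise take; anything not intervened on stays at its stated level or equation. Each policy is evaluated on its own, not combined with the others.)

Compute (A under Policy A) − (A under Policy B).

-752

Policy A (D − 54):
  D = 16 − 54 = -38
  N = 48
  R = 108
  W = -56 + 5·(-38) + 3·48 + 5·108 = 438
  A = 248 + 5·(-38) + 2·438 = 934
Policy B (W − 29):
  D = 16
  N = 48
  R = 108
  W = -56 + 5·16 + 3·48 + 5·108 (−29 from intervention) = 679
  A = 248 + 5·16 + 2·679 = 1686
A: 934 − 1686 = -752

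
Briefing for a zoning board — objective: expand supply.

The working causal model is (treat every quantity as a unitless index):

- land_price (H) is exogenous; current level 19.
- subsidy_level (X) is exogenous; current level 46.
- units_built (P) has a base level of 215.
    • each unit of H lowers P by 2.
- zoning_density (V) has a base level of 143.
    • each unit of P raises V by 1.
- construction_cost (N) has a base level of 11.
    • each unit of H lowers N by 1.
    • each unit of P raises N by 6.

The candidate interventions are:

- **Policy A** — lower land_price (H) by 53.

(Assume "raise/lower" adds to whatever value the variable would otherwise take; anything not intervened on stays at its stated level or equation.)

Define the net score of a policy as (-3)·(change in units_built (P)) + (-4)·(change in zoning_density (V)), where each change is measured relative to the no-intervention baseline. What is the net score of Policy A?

-742

Baseline:
  H = 19
  P = 215 − 2·19 = 177
  V = 143 + 177 = 320
Policy A (H − 53):
  H = 19 − 53 = -34
  P = 215 − 2·(-34) = 283
  V = 143 + 283 = 426
ΔP = 283 − 177 = 106; ΔV = 426 − 320 = 106
Score = (-3)·106 + (-4)·106 = -742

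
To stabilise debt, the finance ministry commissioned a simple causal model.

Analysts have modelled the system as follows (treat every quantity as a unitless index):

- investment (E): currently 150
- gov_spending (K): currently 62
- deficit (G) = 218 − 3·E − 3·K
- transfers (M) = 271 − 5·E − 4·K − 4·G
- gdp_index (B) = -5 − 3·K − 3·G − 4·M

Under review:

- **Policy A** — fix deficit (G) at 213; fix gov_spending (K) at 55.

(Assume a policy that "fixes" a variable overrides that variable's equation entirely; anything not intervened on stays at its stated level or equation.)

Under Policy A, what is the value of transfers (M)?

-1551

Policy A (G := 213, K := 55):
  E = 150
  K = 55
  G = 213
  M = 271 − 5·150 − 4·55 − 4·213 = -1551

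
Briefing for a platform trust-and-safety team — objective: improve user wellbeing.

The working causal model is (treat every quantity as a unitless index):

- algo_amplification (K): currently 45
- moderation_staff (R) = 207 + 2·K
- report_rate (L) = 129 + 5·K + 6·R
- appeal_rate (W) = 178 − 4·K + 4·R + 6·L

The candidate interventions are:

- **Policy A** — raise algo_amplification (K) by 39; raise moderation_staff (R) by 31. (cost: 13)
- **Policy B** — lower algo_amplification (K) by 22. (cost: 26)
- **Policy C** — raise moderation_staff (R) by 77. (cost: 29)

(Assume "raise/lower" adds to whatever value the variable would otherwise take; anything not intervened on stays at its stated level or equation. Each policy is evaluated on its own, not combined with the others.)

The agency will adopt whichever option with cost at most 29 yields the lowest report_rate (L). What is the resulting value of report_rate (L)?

1762

Policy A (K + 39, R + 31):
  K = 45 + 39 = 84
  R = 207 + 2·84 (+31 from intervention) = 406
  L = 129 + 5·84 + 6·406 = 2985
Policy B (K − 22):
  K = 45 − 22 = 23
  R = 207 + 2·23 = 253
  L = 129 + 5·23 + 6·253 = 1762
Policy C (R + 77):
  K = 45
  R = 207 + 2·45 (+77 from intervention) = 374
  L = 129 + 5·45 + 6·374 = 2598
Comparing — Policy A: L=2985, Policy B: L=1762, Policy C: L=2598. Lowest is 1762 (Policy B).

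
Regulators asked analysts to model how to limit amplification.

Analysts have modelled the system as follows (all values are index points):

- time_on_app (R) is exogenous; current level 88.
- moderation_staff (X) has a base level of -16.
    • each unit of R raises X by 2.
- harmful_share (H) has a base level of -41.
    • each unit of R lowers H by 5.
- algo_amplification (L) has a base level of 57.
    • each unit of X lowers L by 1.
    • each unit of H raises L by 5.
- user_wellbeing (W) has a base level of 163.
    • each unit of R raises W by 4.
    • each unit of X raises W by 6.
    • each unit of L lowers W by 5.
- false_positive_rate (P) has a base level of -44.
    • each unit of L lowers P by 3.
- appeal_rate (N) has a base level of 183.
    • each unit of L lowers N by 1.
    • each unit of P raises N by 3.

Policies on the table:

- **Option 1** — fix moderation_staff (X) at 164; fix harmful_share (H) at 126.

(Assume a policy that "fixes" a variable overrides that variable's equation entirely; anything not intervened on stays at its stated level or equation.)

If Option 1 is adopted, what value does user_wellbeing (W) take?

Option 1 (X := 164, H := 126):
  R = 88
  X = 164
  H = 126
  L = 57 − 164 + 5·126 = 523
  W = 163 + 4·88 + 6·164 − 5·523 = -1116

-1116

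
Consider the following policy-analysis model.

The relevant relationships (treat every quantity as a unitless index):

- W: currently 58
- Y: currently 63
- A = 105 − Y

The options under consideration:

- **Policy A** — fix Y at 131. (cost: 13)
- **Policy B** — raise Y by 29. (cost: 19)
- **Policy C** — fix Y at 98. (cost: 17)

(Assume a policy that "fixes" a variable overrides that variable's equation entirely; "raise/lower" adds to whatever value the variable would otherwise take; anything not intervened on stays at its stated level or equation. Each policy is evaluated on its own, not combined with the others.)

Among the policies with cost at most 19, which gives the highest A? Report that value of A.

Policy A (Y := 131):
  Y = 131
  A = 105 − 131 = -26
Policy B (Y + 29):
  Y = 63 + 29 = 92
  A = 105 − 92 = 13
Policy C (Y := 98):
  Y = 98
  A = 105 − 98 = 7
Comparing — Policy A: A=-26, Policy B: A=13, Policy C: A=7. Highest is 13 (Policy B).

13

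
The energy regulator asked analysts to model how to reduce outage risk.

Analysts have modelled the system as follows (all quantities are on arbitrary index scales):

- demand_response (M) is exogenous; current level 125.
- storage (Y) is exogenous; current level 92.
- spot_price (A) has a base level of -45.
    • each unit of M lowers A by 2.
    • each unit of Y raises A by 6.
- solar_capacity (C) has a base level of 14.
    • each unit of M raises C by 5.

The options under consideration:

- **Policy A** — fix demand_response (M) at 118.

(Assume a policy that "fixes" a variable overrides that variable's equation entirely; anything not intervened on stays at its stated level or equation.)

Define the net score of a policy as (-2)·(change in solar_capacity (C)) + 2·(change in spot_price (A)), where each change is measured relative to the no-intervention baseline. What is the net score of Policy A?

Baseline:
  M = 125
  Y = 92
  A = -45 − 2·125 + 6·92 = 257
  C = 14 + 5·125 = 639
Policy A (M := 118):
  M = 118
  Y = 92
  A = -45 − 2·118 + 6·92 = 271
  C = 14 + 5·118 = 604
ΔC = 604 − 639 = -35; ΔA = 271 − 257 = 14
Score = (-2)·(-35) + 2·14 = 98

98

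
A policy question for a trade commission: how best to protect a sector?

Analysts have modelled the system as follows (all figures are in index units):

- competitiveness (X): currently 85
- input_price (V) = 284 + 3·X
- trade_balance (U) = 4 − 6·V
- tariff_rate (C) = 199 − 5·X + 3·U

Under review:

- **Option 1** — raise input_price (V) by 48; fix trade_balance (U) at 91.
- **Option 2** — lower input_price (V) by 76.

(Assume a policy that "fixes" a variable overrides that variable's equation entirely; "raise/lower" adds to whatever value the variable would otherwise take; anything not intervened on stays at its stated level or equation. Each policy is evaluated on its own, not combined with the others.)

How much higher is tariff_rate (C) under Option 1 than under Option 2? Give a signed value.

Option 1 (V + 48, U := 91):
  X = 85
  V = 284 + 3·85 (+48 from intervention) = 587
  U = 91
  C = 199 − 5·85 + 3·91 = 47
Option 2 (V − 76):
  X = 85
  V = 284 + 3·85 (−76 from intervention) = 463
  U = 4 − 6·463 = -2774
  C = 199 − 5·85 + 3·(-2774) = -8548
C: 47 − (-8548) = 8595

8595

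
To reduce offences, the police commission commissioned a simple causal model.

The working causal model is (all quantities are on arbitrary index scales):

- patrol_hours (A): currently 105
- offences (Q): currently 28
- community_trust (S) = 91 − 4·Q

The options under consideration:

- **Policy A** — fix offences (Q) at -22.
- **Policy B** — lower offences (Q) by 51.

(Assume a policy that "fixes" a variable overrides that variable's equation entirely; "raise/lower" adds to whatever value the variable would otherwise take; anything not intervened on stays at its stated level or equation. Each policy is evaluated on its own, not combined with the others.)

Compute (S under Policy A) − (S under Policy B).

Policy A (Q := -22):
  Q = -22
  S = 91 − 4·(-22) = 179
Policy B (Q − 51):
  Q = 28 − 51 = -23
  S = 91 − 4·(-23) = 183
S: 179 − 183 = -4

-4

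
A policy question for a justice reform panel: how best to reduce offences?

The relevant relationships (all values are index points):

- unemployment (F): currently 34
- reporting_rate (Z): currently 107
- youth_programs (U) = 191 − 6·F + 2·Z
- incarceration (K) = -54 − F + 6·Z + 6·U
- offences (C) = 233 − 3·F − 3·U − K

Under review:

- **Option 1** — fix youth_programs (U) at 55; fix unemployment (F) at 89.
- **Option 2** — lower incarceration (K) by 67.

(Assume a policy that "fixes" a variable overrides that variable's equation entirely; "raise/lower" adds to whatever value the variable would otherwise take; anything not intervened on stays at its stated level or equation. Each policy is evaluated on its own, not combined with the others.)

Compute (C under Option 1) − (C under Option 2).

1137

Option 1 (U := 55, F := 89):
  F = 89
  Z = 107
  U = 55
  K = -54 − 89 + 6·107 + 6·55 = 829
  C = 233 − 3·89 − 3·55 − 829 = -1028
Option 2 (K − 67):
  F = 34
  Z = 107
  U = 191 − 6·34 + 2·107 = 201
  K = -54 − 34 + 6·107 + 6·201 (−67 from intervention) = 1693
  C = 233 − 3·34 − 3·201 − 1693 = -2165
C: -1028 − (-2165) = 1137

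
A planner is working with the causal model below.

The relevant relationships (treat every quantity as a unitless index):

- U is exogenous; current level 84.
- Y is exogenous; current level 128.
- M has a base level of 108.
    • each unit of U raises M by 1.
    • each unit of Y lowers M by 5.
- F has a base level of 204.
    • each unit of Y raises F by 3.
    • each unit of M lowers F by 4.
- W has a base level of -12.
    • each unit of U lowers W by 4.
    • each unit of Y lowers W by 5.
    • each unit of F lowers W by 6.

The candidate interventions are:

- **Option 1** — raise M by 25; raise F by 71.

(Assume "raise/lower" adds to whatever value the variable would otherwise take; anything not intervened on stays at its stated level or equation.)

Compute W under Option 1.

-15094

Option 1 (M + 25, F + 71):
  U = 84
  Y = 128
  M = 108 + 84 − 5·128 (+25 from intervention) = -423
  F = 204 + 3·128 − 4·(-423) (+71 from intervention) = 2351
  W = -12 − 4·84 − 5·128 − 6·2351 = -15094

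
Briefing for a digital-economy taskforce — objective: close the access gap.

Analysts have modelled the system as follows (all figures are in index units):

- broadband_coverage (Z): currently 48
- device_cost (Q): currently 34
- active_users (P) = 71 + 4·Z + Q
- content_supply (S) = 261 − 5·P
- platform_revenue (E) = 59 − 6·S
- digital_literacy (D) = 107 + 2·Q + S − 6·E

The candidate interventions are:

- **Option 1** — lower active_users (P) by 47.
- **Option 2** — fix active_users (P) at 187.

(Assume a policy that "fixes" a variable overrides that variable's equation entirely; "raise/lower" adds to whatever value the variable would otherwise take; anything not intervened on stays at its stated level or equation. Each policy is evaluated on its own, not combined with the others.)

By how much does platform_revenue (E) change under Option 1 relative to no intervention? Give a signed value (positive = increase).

Baseline:
  Z = 48
  Q = 34
  P = 71 + 4·48 + 34 = 297
  S = 261 − 5·297 = -1224
  E = 59 − 6·(-1224) = 7403
Option 1 (P − 47):
  Z = 48
  Q = 34
  P = 71 + 4·48 + 34 (−47 from intervention) = 250
  S = 261 − 5·250 = -989
  E = 59 − 6·(-989) = 5993
Change in E: 5993 − 7403 = -1410

-1410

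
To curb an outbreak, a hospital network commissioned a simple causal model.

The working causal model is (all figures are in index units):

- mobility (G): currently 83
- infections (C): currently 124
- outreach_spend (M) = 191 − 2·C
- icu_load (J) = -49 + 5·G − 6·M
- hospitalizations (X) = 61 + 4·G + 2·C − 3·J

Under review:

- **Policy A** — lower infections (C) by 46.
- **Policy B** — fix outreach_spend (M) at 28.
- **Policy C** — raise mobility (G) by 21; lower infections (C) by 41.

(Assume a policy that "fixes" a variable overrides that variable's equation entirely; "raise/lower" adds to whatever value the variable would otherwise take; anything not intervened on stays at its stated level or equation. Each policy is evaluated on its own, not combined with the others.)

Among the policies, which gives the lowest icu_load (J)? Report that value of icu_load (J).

Policy A (C − 46):
  G = 83
  C = 124 − 46 = 78
  M = 191 − 2·78 = 35
  J = -49 + 5·83 − 6·35 = 156
Policy B (M := 28):
  G = 83
  C = 124
  M = 28
  J = -49 + 5·83 − 6·28 = 198
Policy C (G + 21, C − 41):
  G = 83 + 21 = 104
  C = 124 − 41 = 83
  M = 191 − 2·83 = 25
  J = -49 + 5·104 − 6·25 = 321
Comparing — Policy A: J=156, Policy B: J=198, Policy C: J=321. Lowest is 156 (Policy A).

156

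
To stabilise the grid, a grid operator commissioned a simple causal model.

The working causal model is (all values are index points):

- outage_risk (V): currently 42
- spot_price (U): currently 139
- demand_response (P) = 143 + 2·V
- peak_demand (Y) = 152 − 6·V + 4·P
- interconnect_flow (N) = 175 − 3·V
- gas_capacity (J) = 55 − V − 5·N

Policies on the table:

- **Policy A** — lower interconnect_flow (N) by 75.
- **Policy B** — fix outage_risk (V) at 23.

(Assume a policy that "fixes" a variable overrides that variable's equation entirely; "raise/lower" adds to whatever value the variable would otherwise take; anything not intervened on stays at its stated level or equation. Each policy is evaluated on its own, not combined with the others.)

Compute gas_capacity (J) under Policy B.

Policy B (V := 23):
  V = 23
  N = 175 − 3·23 = 106
  J = 55 − 23 − 5·106 = -498

-498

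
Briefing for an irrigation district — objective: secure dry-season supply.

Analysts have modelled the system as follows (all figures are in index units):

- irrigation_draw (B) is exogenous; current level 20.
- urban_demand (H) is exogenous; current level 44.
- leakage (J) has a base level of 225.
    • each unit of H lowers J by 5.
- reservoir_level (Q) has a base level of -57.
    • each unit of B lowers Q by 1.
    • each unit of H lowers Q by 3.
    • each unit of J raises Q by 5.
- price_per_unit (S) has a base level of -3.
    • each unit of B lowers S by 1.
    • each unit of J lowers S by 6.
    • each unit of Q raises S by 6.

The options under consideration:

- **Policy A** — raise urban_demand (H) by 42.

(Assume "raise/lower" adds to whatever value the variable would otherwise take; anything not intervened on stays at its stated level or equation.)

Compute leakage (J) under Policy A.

Policy A (H + 42):
  H = 44 + 42 = 86
  J = 225 − 5·86 = -205

-205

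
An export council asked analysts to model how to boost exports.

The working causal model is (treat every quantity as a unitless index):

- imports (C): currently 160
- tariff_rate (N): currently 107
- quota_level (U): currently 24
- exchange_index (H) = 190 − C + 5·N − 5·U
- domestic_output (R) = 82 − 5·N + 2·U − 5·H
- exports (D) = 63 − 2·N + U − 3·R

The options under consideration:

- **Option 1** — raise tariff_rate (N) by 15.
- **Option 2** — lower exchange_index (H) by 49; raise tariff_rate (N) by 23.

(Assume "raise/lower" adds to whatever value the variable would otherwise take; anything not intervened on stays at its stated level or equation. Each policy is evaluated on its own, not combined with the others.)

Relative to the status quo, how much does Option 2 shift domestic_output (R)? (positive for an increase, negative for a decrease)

-445

Baseline:
  C = 160
  N = 107
  U = 24
  H = 190 − 160 + 5·107 − 5·24 = 445
  R = 82 − 5·107 + 2·24 − 5·445 = -2630
Option 2 (H − 49, N + 23):
  C = 160
  N = 107 + 23 = 130
  U = 24
  H = 190 − 160 + 5·130 − 5·24 (−49 from intervention) = 511
  R = 82 − 5·130 + 2·24 − 5·511 = -3075
Change in R: -3075 − (-2630) = -445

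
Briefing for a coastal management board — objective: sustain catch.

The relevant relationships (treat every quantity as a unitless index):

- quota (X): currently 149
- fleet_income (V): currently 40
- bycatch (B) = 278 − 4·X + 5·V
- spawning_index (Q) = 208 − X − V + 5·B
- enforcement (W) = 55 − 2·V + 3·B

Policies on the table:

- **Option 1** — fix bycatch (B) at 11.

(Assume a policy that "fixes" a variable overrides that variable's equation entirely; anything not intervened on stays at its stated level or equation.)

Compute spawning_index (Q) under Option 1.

74

Option 1 (B := 11):
  X = 149
  V = 40
  B = 11
  Q = 208 − 149 − 40 + 5·11 = 74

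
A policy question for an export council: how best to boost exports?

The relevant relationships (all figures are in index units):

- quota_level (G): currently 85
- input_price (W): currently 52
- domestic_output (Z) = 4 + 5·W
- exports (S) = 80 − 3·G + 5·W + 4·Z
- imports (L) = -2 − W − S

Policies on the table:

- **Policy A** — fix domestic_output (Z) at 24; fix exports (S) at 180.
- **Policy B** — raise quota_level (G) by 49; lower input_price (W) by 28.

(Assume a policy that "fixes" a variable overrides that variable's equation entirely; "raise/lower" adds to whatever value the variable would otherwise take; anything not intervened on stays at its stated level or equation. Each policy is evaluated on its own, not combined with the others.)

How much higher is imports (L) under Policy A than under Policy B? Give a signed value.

86

Policy A (Z := 24, S := 180):
  G = 85
  W = 52
  Z = 24
  S = 180
  L = -2 − 52 − 180 = -234
Policy B (G + 49, W − 28):
  G = 85 + 49 = 134
  W = 52 − 28 = 24
  Z = 4 + 5·24 = 124
  S = 80 − 3·134 + 5·24 + 4·124 = 294
  L = -2 − 24 − 294 = -320
L: -234 − (-320) = 86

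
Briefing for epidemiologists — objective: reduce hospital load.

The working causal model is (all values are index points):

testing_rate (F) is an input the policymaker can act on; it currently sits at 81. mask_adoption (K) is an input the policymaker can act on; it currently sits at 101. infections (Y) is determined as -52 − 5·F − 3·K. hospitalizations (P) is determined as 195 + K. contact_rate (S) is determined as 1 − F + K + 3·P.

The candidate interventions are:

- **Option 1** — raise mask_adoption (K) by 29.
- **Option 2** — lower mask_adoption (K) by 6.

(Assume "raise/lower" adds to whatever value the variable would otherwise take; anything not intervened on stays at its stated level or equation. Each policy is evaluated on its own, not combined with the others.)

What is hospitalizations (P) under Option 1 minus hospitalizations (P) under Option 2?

Option 1 (K + 29):
  K = 101 + 29 = 130
  P = 195 + 130 = 325
Option 2 (K − 6):
  K = 101 − 6 = 95
  P = 195 + 95 = 290
P: 325 − 290 = 35

35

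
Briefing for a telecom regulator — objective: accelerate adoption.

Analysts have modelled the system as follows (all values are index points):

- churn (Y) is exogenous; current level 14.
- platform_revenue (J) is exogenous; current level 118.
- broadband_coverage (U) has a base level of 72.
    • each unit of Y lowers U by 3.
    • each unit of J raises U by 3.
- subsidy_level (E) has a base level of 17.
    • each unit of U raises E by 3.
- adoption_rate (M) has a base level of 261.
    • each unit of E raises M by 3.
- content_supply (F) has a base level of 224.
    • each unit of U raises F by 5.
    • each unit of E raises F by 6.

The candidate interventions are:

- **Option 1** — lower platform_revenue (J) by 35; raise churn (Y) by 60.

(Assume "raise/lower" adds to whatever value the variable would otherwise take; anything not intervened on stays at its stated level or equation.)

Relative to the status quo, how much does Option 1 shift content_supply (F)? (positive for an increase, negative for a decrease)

Baseline:
  Y = 14
  J = 118
  U = 72 − 3·14 + 3·118 = 384
  E = 17 + 3·384 = 1169
  F = 224 + 5·384 + 6·1169 = 9158
Option 1 (J − 35, Y + 60):
  Y = 14 + 60 = 74
  J = 118 − 35 = 83
  U = 72 − 3·74 + 3·83 = 99
  E = 17 + 3·99 = 314
  F = 224 + 5·99 + 6·314 = 2603
Change in F: 2603 − 9158 = -6555

-6555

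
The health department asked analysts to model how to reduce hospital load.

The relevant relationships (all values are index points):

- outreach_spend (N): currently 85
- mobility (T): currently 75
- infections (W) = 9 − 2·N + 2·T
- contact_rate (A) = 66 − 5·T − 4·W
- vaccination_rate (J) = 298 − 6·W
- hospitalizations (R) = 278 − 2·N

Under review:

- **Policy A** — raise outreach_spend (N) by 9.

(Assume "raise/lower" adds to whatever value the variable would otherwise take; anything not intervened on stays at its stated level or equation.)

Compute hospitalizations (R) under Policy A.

90

Policy A (N + 9):
  N = 85 + 9 = 94
  R = 278 − 2·94 = 90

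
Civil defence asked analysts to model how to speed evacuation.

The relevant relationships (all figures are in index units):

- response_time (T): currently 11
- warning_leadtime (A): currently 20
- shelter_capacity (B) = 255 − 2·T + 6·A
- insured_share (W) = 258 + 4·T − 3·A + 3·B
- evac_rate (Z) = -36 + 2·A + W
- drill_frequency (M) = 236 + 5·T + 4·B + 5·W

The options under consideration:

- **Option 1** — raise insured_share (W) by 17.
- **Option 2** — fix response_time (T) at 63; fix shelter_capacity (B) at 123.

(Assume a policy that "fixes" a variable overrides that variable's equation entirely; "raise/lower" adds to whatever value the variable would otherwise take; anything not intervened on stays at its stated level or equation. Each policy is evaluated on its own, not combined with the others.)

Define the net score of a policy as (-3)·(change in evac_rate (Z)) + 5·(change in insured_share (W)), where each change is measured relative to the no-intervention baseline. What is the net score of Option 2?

-964

Baseline:
  T = 11
  A = 20
  B = 255 − 2·11 + 6·20 = 353
  W = 258 + 4·11 − 3·20 + 3·353 = 1301
  Z = -36 + 2·20 + 1301 = 1305
Option 2 (T := 63, B := 123):
  T = 63
  A = 20
  B = 123
  W = 258 + 4·63 − 3·20 + 3·123 = 819
  Z = -36 + 2·20 + 819 = 823
ΔZ = 823 − 1305 = -482; ΔW = 819 − 1301 = -482
Score = (-3)·(-482) + 5·(-482) = -964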